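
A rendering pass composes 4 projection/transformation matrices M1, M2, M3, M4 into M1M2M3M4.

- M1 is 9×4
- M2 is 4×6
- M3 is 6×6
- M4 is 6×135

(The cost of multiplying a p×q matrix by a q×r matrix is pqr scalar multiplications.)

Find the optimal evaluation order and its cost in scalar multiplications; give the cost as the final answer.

Adjacent pairs: M1M2 = 9·4·6 = 216; M2M3 = 4·6·6 = 144; M3M4 = 6·6·135 = 4860.
Length 3: M1..M3: k=1: 0+144+9·4·6=360; k=2: 216+0+9·6·6=540 → min 360 | M2..M4: k=2: 0+4860+4·6·135=8100; k=3: 144+0+4·6·135=3384 → min 3384.
Length 4: M1..M4: k=1: 0+3384+9·4·135=8244; k=2: 216+4860+9·6·135=12366; k=3: 360+0+9·6·135=7650 → min 7650.
Optimal parenthesization: ((M1(M2M3))M4) with cost 7650.

7650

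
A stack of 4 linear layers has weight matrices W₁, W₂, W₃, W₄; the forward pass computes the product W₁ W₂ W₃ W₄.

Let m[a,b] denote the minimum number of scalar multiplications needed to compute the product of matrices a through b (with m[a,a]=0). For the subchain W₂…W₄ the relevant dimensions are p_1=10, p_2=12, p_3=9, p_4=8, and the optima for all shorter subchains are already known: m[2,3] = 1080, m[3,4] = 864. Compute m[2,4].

1800

m[2,4] = min over k∈[2,3] of m[2,k]+m[k+1,4]+p_{1}·p_k·p_{4}.
k=2: 0 + 864 + 10·12·8 = 1824; k=3: 1080 + 0 + 10·9·8 = 1800.
Minimum: 1800 at k=3.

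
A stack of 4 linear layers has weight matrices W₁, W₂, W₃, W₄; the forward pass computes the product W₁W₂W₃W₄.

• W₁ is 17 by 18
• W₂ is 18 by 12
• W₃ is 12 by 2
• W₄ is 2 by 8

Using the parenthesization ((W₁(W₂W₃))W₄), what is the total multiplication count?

1316

(W₂W₃): 18×12 by 12×2 → 18×2, cost 18·12·2 = 432
(W₁(W₂W₃)): 17×18 by 18×2 → 17×2, cost 17·18·2 = 612; cumulative 1044
((W₁(W₂W₃))W₄): 17×2 by 2×8 → 17×8, cost 17·2·8 = 272; cumulative 1316
Total: 1316 scalar multiplications.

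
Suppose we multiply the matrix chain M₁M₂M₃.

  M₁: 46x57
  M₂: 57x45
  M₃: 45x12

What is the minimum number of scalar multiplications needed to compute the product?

62244

Order (M₁(M₂M₃)): (M₂M₃): 57×45 by 45×12 → 57×12, cost 57·45·12 = 30780; (M₁(M₂M₃)): 46×57 by 57×12 → 46×12, cost 46·57·12 = 31464; cumulative 62244. Total 62244.
Order ((M₁M₂)M₃): (M₁M₂): 46×57 by 57×45 → 46×45, cost 46·57·45 = 117990; ((M₁M₂)M₃): 46×45 by 45×12 → 46×12, cost 46·45·12 = 24840; cumulative 142830. Total 142830.
Minimum: 62244.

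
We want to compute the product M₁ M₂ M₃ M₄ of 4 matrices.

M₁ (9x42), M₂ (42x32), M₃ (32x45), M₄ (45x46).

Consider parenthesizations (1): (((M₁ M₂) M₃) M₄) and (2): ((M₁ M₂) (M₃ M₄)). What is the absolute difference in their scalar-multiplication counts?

Order (1) = (((M₁ M₂) M₃) M₄): (M₁ M₂): 9×42 by 42×32 → 9×32, cost 9·42·32 = 12096; ((M₁ M₂) M₃): 9×32 by 32×45 → 9×45, cost 9·32·45 = 12960; cumulative 25056; (((M₁ M₂) M₃) M₄): 9×45 by 45×46 → 9×46, cost 9·45·46 = 18630; cumulative 43686. Total 43686.
Order (2) = ((M₁ M₂) (M₃ M₄)): (M₁ M₂): 9×42 by 42×32 → 9×32, cost 9·42·32 = 12096; (M₃ M₄): 32×45 by 45×46 → 32×46, cost 32·45·46 = 66240; ((M₁ M₂) (M₃ M₄)): 9×32 by 32×46 → 9×46, cost 9·32·46 = 13248; cumulative 91584. Total 91584.
Difference: |43686 − 91584| = 47898.

47898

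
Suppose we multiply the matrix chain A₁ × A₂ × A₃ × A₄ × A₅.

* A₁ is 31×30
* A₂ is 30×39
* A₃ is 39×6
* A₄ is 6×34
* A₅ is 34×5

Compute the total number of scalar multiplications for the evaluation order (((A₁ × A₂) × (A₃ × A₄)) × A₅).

90602

(A₁ × A₂): 31×30 by 30×39 → 31×39, cost 31·30·39 = 36270
(A₃ × A₄): 39×6 by 6×34 → 39×34, cost 39·6·34 = 7956
((A₁ × A₂) × (A₃ × A₄)): 31×39 by 39×34 → 31×34, cost 31·39·34 = 41106; cumulative 85332
(((A₁ × A₂) × (A₃ × A₄)) × A₅): 31×34 by 34×5 → 31×5, cost 31·34·5 = 5270; cumulative 90602
Total: 90602 scalar multiplications.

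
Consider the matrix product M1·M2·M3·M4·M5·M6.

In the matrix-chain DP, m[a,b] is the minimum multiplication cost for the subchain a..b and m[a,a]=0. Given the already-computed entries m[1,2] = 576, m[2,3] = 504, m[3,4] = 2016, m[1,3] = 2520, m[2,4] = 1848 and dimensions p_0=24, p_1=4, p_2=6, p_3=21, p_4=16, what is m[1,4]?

3384

m[1,4] = min over k∈[1,3] of m[1,k]+m[k+1,4]+p_{0}·p_k·p_{4}.
k=1: 0 + 1848 + 24·4·16 = 3384; k=2: 576 + 2016 + 24·6·16 = 4896; k=3: 2520 + 0 + 24·21·16 = 10584.
Minimum: 3384 at k=1.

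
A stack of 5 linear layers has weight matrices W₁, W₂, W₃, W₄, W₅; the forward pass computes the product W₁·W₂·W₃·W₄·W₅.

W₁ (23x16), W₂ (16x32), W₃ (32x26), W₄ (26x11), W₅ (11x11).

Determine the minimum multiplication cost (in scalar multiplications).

Adjacent pairs: W₁W₂ = 23·16·32 = 11776; W₂W₃ = 16·32·26 = 13312; W₃W₄ = 32·26·11 = 9152; W₄W₅ = 26·11·11 = 3146.
Length 3: W₁..W₃: k=1: 0+13312+23·16·26=22880; k=2: 11776+0+23·32·26=30912 → min 22880 | W₂..W₄: k=2: 0+9152+16·32·11=14784; k=3: 13312+0+16·26·11=17888 → min 14784 | W₃..W₅: k=3: 0+3146+32·26·11=12298; k=4: 9152+0+32·11·11=13024 → min 12298.
Length 4: W₁..W₄: k=1: 0+14784+23·16·11=18832; k=2: 11776+9152+23·32·11=29024; k=3: 22880+0+23·26·11=29458 → min 18832 | W₂..W₅: k=2: 0+12298+16·32·11=17930; k=3: 13312+3146+16·26·11=21034; k=4: 14784+0+16·11·11=16720 → min 16720.
Length 5: W₁..W₅: k=1: 0+16720+23·16·11=20768; k=2: 11776+12298+23·32·11=32170; k=3: 22880+3146+23·26·11=32604; k=4: 18832+0+23·11·11=21615 → min 20768.
Optimal order: (W₁·((W₂·(W₃·W₄))·W₅)) with cost 20768.

20768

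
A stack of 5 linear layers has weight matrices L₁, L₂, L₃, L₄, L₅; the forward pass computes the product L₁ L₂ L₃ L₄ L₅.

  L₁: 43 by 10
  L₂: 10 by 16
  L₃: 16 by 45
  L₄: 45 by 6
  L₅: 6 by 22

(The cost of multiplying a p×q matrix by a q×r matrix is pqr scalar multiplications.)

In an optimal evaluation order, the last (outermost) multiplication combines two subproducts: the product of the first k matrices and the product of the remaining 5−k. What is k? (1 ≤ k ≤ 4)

Adjacent pairs: L₁L₂ = 43·10·16 = 6880; L₂L₃ = 10·16·45 = 7200; L₃L₄ = 16·45·6 = 4320; L₄L₅ = 45·6·22 = 5940.
Length 3: L₁..L₃: k=1: 0+7200+43·10·45=26550; k=2: 6880+0+43·16·45=37840 → min 26550 | L₂..L₄: k=2: 0+4320+10·16·6=5280; k=3: 7200+0+10·45·6=9900 → min 5280 | L₃..L₅: k=3: 0+5940+16·45·22=21780; k=4: 4320+0+16·6·22=6432 → min 6432.
Length 4: L₁..L₄: k=1: 0+5280+43·10·6=7860; k=2: 6880+4320+43·16·6=15328; k=3: 26550+0+43·45·6=38160 → min 7860 | L₂..L₅: k=2: 0+6432+10·16·22=9952; k=3: 7200+5940+10·45·22=23040; k=4: 5280+0+10·6·22=6600 → min 6600.
Top-level splits: k=1: (L₁..L₁)·(L₂..L₅) → 0+6600+43·10·22 = 16060; k=2: (L₁..L₂)·(L₃..L₅) → 6880+6432+43·16·22 = 28448; k=3: (L₁..L₃)·(L₄..L₅) → 26550+5940+43·45·22 = 75060; k=4: (L₁..L₄)·(L₅..L₅) → 7860+0+43·6·22 = 13536.
Best split is after L₄, i.e. k = 4.

4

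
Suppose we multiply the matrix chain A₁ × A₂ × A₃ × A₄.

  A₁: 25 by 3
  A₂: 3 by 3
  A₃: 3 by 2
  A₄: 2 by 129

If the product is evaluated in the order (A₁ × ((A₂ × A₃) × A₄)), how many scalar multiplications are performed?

(A₂ × A₃): 3×3 by 3×2 → 3×2, cost 3·3·2 = 18
((A₂ × A₃) × A₄): 3×2 by 2×129 → 3×129, cost 3·2·129 = 774; cumulative 792
(A₁ × ((A₂ × A₃) × A₄)): 25×3 by 3×129 → 25×129, cost 25·3·129 = 9675; cumulative 10467
Total: 10467 scalar multiplications.

10467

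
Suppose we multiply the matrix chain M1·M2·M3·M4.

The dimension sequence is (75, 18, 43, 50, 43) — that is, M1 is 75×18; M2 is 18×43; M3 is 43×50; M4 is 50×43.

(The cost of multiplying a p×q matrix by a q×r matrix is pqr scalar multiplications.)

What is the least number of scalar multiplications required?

135450

Adjacent pairs: M1M2 = 75·18·43 = 58050; M2M3 = 18·43·50 = 38700; M3M4 = 43·50·43 = 92450.
Length 3: M1..M3: k=1: 0+38700+75·18·50=106200; k=2: 58050+0+75·43·50=219300 → min 106200 | M2..M4: k=2: 0+92450+18·43·43=125732; k=3: 38700+0+18·50·43=77400 → min 77400.
Length 4: M1..M4: k=1: 0+77400+75·18·43=135450; k=2: 58050+92450+75·43·43=289175; k=3: 106200+0+75·50·43=267450 → min 135450.
Optimal order: (M1·((M2·M3)·M4)) with cost 135450.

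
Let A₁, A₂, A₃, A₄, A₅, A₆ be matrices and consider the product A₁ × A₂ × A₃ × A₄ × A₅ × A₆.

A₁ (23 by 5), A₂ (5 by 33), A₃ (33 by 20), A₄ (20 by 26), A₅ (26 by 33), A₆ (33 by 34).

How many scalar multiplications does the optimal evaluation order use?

Adjacent pairs: A₁A₂ = 23·5·33 = 3795; A₂A₃ = 5·33·20 = 3300; A₃A₄ = 33·20·26 = 17160; A₄A₅ = 20·26·33 = 17160; A₅A₆ = 26·33·34 = 29172.
Length 3: A₁..A₃: k=1: 0+3300+23·5·20=5600; k=2: 3795+0+23·33·20=18975 → min 5600 | A₂..A₄: k=2: 0+17160+5·33·26=21450; k=3: 3300+0+5·20·26=5900 → min 5900 | A₃..A₅: k=3: 0+17160+33·20·33=38940; k=4: 17160+0+33·26·33=45474 → min 38940 | A₄..A₆: k=4: 0+29172+20·26·34=46852; k=5: 17160+0+20·33·34=39600 → min 39600.
Length 4: A₁..A₄: k=1: 0+5900+23·5·26=8890; k=2: 3795+17160+23·33·26=40689; k=3: 5600+0+23·20·26=17560 → min 8890 | A₂..A₅: k=2: 0+38940+5·33·33=44385; k=3: 3300+17160+5·20·33=23760; k=4: 5900+0+5·26·33=10190 → min 10190 | A₃..A₆: k=3: 0+39600+33·20·34=62040; k=4: 17160+29172+33·26·34=75504; k=5: 38940+0+33·33·34=75966 → min 62040.
Length 5: A₁..A₅: k=1: 0+10190+23·5·33=13985; k=2: 3795+38940+23·33·33=67782; k=3: 5600+17160+23·20·33=37940; k=4: 8890+0+23·26·33=28624 → min 13985 | A₂..A₆: k=2: 0+62040+5·33·34=67650; k=3: 3300+39600+5·20·34=46300; k=4: 5900+29172+5·26·34=39492; k=5: 10190+0+5·33·34=15800 → min 15800.
Length 6: A₁..A₆: k=1: 0+15800+23·5·34=19710; k=2: 3795+62040+23·33·34=91641; k=3: 5600+39600+23·20·34=60840; k=4: 8890+29172+23·26·34=58394; k=5: 13985+0+23·33·34=39791 → min 19710.
Optimal order: (A₁ × ((((A₂ × A₃) × A₄) × A₅) × A₆)) with cost 19710.

19710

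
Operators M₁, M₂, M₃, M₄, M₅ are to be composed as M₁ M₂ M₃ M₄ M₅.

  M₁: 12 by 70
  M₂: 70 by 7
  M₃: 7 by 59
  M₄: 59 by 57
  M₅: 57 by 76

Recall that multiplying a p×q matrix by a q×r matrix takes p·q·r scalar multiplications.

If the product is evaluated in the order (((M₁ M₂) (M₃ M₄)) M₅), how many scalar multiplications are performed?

86193

(M₁ M₂): 12×70 by 70×7 → 12×7, cost 12·70·7 = 5880
(M₃ M₄): 7×59 by 59×57 → 7×57, cost 7·59·57 = 23541
((M₁ M₂) (M₃ M₄)): 12×7 by 7×57 → 12×57, cost 12·7·57 = 4788; cumulative 34209
(((M₁ M₂) (M₃ M₄)) M₅): 12×57 by 57×76 → 12×76, cost 12·57·76 = 51984; cumulative 86193
Total: 86193 scalar multiplications.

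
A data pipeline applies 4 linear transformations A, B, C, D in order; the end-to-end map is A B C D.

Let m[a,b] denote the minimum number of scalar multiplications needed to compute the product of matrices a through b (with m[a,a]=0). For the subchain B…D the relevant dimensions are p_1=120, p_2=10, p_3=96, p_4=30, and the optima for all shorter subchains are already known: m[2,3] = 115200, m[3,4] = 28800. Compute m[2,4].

m[2,4] = min over k∈[2,3] of m[2,k]+m[k+1,4]+p_{1}·p_k·p_{4}.
k=2: 0 + 28800 + 120·10·30 = 64800; k=3: 115200 + 0 + 120·96·30 = 460800.
Minimum: 64800 at k=2.

64800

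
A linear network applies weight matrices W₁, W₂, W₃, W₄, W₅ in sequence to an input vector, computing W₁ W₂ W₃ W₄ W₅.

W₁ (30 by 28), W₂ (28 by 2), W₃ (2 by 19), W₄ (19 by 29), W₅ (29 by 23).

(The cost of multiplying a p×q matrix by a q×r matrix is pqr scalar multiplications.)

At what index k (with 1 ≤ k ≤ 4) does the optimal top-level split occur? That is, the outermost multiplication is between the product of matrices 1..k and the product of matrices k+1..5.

Adjacent pairs: W₁W₂ = 30·28·2 = 1680; W₂W₃ = 28·2·19 = 1064; W₃W₄ = 2·19·29 = 1102; W₄W₅ = 19·29·23 = 12673.
Length 3: W₁..W₃: k=1: 0+1064+30·28·19=17024; k=2: 1680+0+30·2·19=2820 → min 2820 | W₂..W₄: k=2: 0+1102+28·2·29=2726; k=3: 1064+0+28·19·29=16492 → min 2726 | W₃..W₅: k=3: 0+12673+2·19·23=13547; k=4: 1102+0+2·29·23=2436 → min 2436.
Length 4: W₁..W₄: k=1: 0+2726+30·28·29=27086; k=2: 1680+1102+30·2·29=4522; k=3: 2820+0+30·19·29=19350 → min 4522 | W₂..W₅: k=2: 0+2436+28·2·23=3724; k=3: 1064+12673+28·19·23=25973; k=4: 2726+0+28·29·23=21402 → min 3724.
Top-level splits: k=1: (W₁..W₁)·(W₂..W₅) → 0+3724+30·28·23 = 23044; k=2: (W₁..W₂)·(W₃..W₅) → 1680+2436+30·2·23 = 5496; k=3: (W₁..W₃)·(W₄..W₅) → 2820+12673+30·19·23 = 28603; k=4: (W₁..W₄)·(W₅..W₅) → 4522+0+30·29·23 = 24532.
Best split is after W₂, i.e. k = 2.

2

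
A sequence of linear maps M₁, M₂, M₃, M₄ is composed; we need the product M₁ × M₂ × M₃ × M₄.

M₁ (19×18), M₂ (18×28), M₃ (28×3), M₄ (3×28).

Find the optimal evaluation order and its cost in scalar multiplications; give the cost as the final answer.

Adjacent pairs: M₁M₂ = 19·18·28 = 9576; M₂M₃ = 18·28·3 = 1512; M₃M₄ = 28·3·28 = 2352.
Length 3: M₁..M₃: k=1: 0+1512+19·18·3=2538; k=2: 9576+0+19·28·3=11172 → min 2538 | M₂..M₄: k=2: 0+2352+18·28·28=16464; k=3: 1512+0+18·3·28=3024 → min 3024.
Length 4: M₁..M₄: k=1: 0+3024+19·18·28=12600; k=2: 9576+2352+19·28·28=26824; k=3: 2538+0+19·3·28=4134 → min 4134.
Optimal parenthesization: ((M₁ × (M₂ × M₃)) × M₄) with cost 4134.

4134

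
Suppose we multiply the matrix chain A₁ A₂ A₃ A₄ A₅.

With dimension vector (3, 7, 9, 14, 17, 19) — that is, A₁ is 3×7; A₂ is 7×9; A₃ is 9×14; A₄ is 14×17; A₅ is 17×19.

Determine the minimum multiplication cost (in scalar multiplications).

Adjacent pairs: A₁A₂ = 3·7·9 = 189; A₂A₃ = 7·9·14 = 882; A₃A₄ = 9·14·17 = 2142; A₄A₅ = 14·17·19 = 4522.
Length 3: A₁..A₃: k=1: 0+882+3·7·14=1176; k=2: 189+0+3·9·14=567 → min 567 | A₂..A₄: k=2: 0+2142+7·9·17=3213; k=3: 882+0+7·14·17=2548 → min 2548 | A₃..A₅: k=3: 0+4522+9·14·19=6916; k=4: 2142+0+9·17·19=5049 → min 5049.
Length 4: A₁..A₄: k=1: 0+2548+3·7·17=2905; k=2: 189+2142+3·9·17=2790; k=3: 567+0+3·14·17=1281 → min 1281 | A₂..A₅: k=2: 0+5049+7·9·19=6246; k=3: 882+4522+7·14·19=7266; k=4: 2548+0+7·17·19=4809 → min 4809.
Length 5: A₁..A₅: k=1: 0+4809+3·7·19=5208; k=2: 189+5049+3·9·19=5751; k=3: 567+4522+3·14·19=5887; k=4: 1281+0+3·17·19=2250 → min 2250.
Optimal order: ((((A₁ A₂) A₃) A₄) A₅) with cost 2250.

2250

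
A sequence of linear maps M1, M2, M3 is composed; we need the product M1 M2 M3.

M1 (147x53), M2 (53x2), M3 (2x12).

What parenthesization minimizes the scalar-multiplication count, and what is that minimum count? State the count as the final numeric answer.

(M1 (M2 M3)): cost 94764.
((M1 M2) M3): cost 19110.
Optimal: ((M1 M2) M3) with cost 19110.

19110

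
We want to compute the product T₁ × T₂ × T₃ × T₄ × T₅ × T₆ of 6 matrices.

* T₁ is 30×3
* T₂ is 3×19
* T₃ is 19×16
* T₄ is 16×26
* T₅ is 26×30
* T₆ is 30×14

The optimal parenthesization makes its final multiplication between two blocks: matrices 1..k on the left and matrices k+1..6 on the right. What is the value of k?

1

Adjacent pairs: T₁T₂ = 30·3·19 = 1710; T₂T₃ = 3·19·16 = 912; T₃T₄ = 19·16·26 = 7904; T₄T₅ = 16·26·30 = 12480; T₅T₆ = 26·30·14 = 10920.
Length 3: T₁..T₃: k=1: 0+912+30·3·16=2352; k=2: 1710+0+30·19·16=10830 → min 2352 | T₂..T₄: k=2: 0+7904+3·19·26=9386; k=3: 912+0+3·16·26=2160 → min 2160 | T₃..T₅: k=3: 0+12480+19·16·30=21600; k=4: 7904+0+19·26·30=22724 → min 21600 | T₄..T₆: k=4: 0+10920+16·26·14=16744; k=5: 12480+0+16·30·14=19200 → min 16744.
Length 4: T₁..T₄: k=1: 0+2160+30·3·26=4500; k=2: 1710+7904+30·19·26=24434; k=3: 2352+0+30·16·26=14832 → min 4500 | T₂..T₅: k=2: 0+21600+3·19·30=23310; k=3: 912+12480+3·16·30=14832; k=4: 2160+0+3·26·30=4500 → min 4500 | T₃..T₆: k=3: 0+16744+19·16·14=21000; k=4: 7904+10920+19·26·14=25740; k=5: 21600+0+19·30·14=29580 → min 21000.
Length 5: T₁..T₅: k=1: 0+4500+30·3·30=7200; k=2: 1710+21600+30·19·30=40410; k=3: 2352+12480+30·16·30=29232; k=4: 4500+0+30·26·30=27900 → min 7200 | T₂..T₆: k=2: 0+21000+3·19·14=21798; k=3: 912+16744+3·16·14=18328; k=4: 2160+10920+3·26·14=14172; k=5: 4500+0+3·30·14=5760 → min 5760.
Top-level splits: k=1: (T₁..T₁)·(T₂..T₆) → 0+5760+30·3·14 = 7020; k=2: (T₁..T₂)·(T₃..T₆) → 1710+21000+30·19·14 = 30690; k=3: (T₁..T₃)·(T₄..T₆) → 2352+16744+30·16·14 = 25816; k=4: (T₁..T₄)·(T₅..T₆) → 4500+10920+30·26·14 = 26340; k=5: (T₁..T₅)·(T₆..T₆) → 7200+0+30·30·14 = 19800.
Best split is after T₁, i.e. k = 1.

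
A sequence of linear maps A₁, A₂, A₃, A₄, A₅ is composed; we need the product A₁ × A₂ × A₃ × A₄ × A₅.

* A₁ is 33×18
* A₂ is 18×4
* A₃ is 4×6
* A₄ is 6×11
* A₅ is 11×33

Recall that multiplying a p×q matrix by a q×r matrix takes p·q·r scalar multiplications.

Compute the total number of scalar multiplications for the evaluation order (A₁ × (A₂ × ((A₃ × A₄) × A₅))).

23694

(A₃ × A₄): 4×6 by 6×11 → 4×11, cost 4·6·11 = 264
((A₃ × A₄) × A₅): 4×11 by 11×33 → 4×33, cost 4·11·33 = 1452; cumulative 1716
(A₂ × ((A₃ × A₄) × A₅)): 18×4 by 4×33 → 18×33, cost 18·4·33 = 2376; cumulative 4092
(A₁ × (A₂ × ((A₃ × A₄) × A₅))): 33×18 by 18×33 → 33×33, cost 33·18·33 = 19602; cumulative 23694
Total: 23694 scalar multiplications.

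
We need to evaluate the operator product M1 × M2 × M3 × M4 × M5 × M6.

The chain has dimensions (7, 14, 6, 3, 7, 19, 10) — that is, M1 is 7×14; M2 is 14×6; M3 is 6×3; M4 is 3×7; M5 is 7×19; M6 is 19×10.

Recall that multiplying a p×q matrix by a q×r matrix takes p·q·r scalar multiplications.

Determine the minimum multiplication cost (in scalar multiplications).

Adjacent pairs: M1M2 = 7·14·6 = 588; M2M3 = 14·6·3 = 252; M3M4 = 6·3·7 = 126; M4M5 = 3·7·19 = 399; M5M6 = 7·19·10 = 1330.
Length 3: M1..M3: k=1: 0+252+7·14·3=546; k=2: 588+0+7·6·3=714 → min 546 | M2..M4: k=2: 0+126+14·6·7=714; k=3: 252+0+14·3·7=546 → min 546 | M3..M5: k=3: 0+399+6·3·19=741; k=4: 126+0+6·7·19=924 → min 741 | M4..M6: k=4: 0+1330+3·7·10=1540; k=5: 399+0+3·19·10=969 → min 969.
Length 4: M1..M4: k=1: 0+546+7·14·7=1232; k=2: 588+126+7·6·7=1008; k=3: 546+0+7·3·7=693 → min 693 | M2..M5: k=2: 0+741+14·6·19=2337; k=3: 252+399+14·3·19=1449; k=4: 546+0+14·7·19=2408 → min 1449 | M3..M6: k=3: 0+969+6·3·10=1149; k=4: 126+1330+6·7·10=1876; k=5: 741+0+6·19·10=1881 → min 1149.
Length 5: M1..M5: k=1: 0+1449+7·14·19=3311; k=2: 588+741+7·6·19=2127; k=3: 546+399+7·3·19=1344; k=4: 693+0+7·7·19=1624 → min 1344 | M2..M6: k=2: 0+1149+14·6·10=1989; k=3: 252+969+14·3·10=1641; k=4: 546+1330+14·7·10=2856; k=5: 1449+0+14·19·10=4109 → min 1641.
Length 6: M1..M6: k=1: 0+1641+7·14·10=2621; k=2: 588+1149+7·6·10=2157; k=3: 546+969+7·3·10=1725; k=4: 693+1330+7·7·10=2513; k=5: 1344+0+7·19·10=2674 → min 1725.
Optimal order: ((M1 × (M2 × M3)) × ((M4 × M5) × M6)) with cost 1725.

1725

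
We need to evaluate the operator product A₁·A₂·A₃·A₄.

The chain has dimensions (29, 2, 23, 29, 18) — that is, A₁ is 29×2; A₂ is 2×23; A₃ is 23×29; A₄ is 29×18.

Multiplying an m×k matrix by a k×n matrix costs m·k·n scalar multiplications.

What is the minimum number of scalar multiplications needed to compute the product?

3422

Adjacent pairs: A₁A₂ = 29·2·23 = 1334; A₂A₃ = 2·23·29 = 1334; A₃A₄ = 23·29·18 = 12006.
Length 3: A₁..A₃: k=1: 0+1334+29·2·29=3016; k=2: 1334+0+29·23·29=20677 → min 3016 | A₂..A₄: k=2: 0+12006+2·23·18=12834; k=3: 1334+0+2·29·18=2378 → min 2378.
Length 4: A₁..A₄: k=1: 0+2378+29·2·18=3422; k=2: 1334+12006+29·23·18=25346; k=3: 3016+0+29·29·18=18154 → min 3422.
Optimal order: (A₁·((A₂·A₃)·A₄)) with cost 3422.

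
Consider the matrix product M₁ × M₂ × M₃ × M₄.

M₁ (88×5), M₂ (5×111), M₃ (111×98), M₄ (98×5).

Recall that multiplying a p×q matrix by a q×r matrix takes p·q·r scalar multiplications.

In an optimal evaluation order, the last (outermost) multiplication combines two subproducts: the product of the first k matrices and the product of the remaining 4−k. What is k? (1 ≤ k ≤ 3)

Adjacent pairs: M₁M₂ = 88·5·111 = 48840; M₂M₃ = 5·111·98 = 54390; M₃M₄ = 111·98·5 = 54390.
Length 3: M₁..M₃: k=1: 0+54390+88·5·98=97510; k=2: 48840+0+88·111·98=1006104 → min 97510 | M₂..M₄: k=2: 0+54390+5·111·5=57165; k=3: 54390+0+5·98·5=56840 → min 56840.
Top-level splits: k=1: (M₁..M₁)·(M₂..M₄) → 0+56840+88·5·5 = 59040; k=2: (M₁..M₂)·(M₃..M₄) → 48840+54390+88·111·5 = 152070; k=3: (M₁..M₃)·(M₄..M₄) → 97510+0+88·98·5 = 140630.
Best split is after M₁, i.e. k = 1.

1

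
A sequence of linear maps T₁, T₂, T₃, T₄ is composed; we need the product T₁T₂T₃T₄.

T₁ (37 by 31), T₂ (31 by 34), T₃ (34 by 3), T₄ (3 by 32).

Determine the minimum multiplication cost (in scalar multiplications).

Adjacent pairs: T₁T₂ = 37·31·34 = 38998; T₂T₃ = 31·34·3 = 3162; T₃T₄ = 34·3·32 = 3264.
Length 3: T₁..T₃: k=1: 0+3162+37·31·3=6603; k=2: 38998+0+37·34·3=42772 → min 6603 | T₂..T₄: k=2: 0+3264+31·34·32=36992; k=3: 3162+0+31·3·32=6138 → min 6138.
Length 4: T₁..T₄: k=1: 0+6138+37·31·32=42842; k=2: 38998+3264+37·34·32=82518; k=3: 6603+0+37·3·32=10155 → min 10155.
Optimal order: ((T₁(T₂T₃))T₄) with cost 10155.

10155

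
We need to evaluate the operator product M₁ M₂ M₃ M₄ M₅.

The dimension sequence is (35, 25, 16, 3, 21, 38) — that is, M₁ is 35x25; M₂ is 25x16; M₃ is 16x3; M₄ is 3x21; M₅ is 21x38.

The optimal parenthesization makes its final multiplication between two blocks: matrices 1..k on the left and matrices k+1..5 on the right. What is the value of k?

3

Adjacent pairs: M₁M₂ = 35·25·16 = 14000; M₂M₃ = 25·16·3 = 1200; M₃M₄ = 16·3·21 = 1008; M₄M₅ = 3·21·38 = 2394.
Length 3: M₁..M₃: k=1: 0+1200+35·25·3=3825; k=2: 14000+0+35·16·3=15680 → min 3825 | M₂..M₄: k=2: 0+1008+25·16·21=9408; k=3: 1200+0+25·3·21=2775 → min 2775 | M₃..M₅: k=3: 0+2394+16·3·38=4218; k=4: 1008+0+16·21·38=13776 → min 4218.
Length 4: M₁..M₄: k=1: 0+2775+35·25·21=21150; k=2: 14000+1008+35·16·21=26768; k=3: 3825+0+35·3·21=6030 → min 6030 | M₂..M₅: k=2: 0+4218+25·16·38=19418; k=3: 1200+2394+25·3·38=6444; k=4: 2775+0+25·21·38=22725 → min 6444.
Top-level splits: k=1: (M₁..M₁)·(M₂..M₅) → 0+6444+35·25·38 = 39694; k=2: (M₁..M₂)·(M₃..M₅) → 14000+4218+35·16·38 = 39498; k=3: (M₁..M₃)·(M₄..M₅) → 3825+2394+35·3·38 = 10209; k=4: (M₁..M₄)·(M₅..M₅) → 6030+0+35·21·38 = 33960.
Best split is after M₃, i.e. k = 3.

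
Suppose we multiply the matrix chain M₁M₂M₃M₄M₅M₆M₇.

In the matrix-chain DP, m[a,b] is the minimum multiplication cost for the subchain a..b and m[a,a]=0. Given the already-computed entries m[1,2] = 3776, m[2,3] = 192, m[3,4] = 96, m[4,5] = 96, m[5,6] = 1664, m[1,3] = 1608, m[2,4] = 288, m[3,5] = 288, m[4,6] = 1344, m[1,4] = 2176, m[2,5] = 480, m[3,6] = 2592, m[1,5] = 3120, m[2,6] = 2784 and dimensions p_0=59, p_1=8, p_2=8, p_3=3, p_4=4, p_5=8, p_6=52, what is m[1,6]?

12156

m[1,6] = min over k∈[1,5] of m[1,k]+m[k+1,6]+p_{0}·p_k·p_{6}.
k=1: 0 + 2784 + 59·8·52 = 27328; k=2: 3776 + 2592 + 59·8·52 = 30912; k=3: 1608 + 1344 + 59·3·52 = 12156; k=4: 2176 + 1664 + 59·4·52 = 16112; k=5: 3120 + 0 + 59·8·52 = 27664.
Minimum: 12156 at k=3.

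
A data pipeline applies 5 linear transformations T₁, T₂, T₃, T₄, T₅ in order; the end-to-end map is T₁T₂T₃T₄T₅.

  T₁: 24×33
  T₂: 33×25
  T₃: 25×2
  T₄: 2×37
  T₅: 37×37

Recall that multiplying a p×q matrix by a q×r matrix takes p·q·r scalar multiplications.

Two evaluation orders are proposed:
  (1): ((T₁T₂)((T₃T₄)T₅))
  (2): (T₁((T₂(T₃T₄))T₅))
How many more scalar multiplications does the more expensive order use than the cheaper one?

28781

Order (1) = ((T₁T₂)((T₃T₄)T₅)): (T₁T₂): 24×33 by 33×25 → 24×25, cost 24·33·25 = 19800; (T₃T₄): 25×2 by 2×37 → 25×37, cost 25·2·37 = 1850; ((T₃T₄)T₅): 25×37 by 37×37 → 25×37, cost 25·37·37 = 34225; cumulative 36075; ((T₁T₂)((T₃T₄)T₅)): 24×25 by 25×37 → 24×37, cost 24·25·37 = 22200; cumulative 78075. Total 78075.
Order (2) = (T₁((T₂(T₃T₄))T₅)): (T₃T₄): 25×2 by 2×37 → 25×37, cost 25·2·37 = 1850; (T₂(T₃T₄)): 33×25 by 25×37 → 33×37, cost 33·25·37 = 30525; cumulative 32375; ((T₂(T₃T₄))T₅): 33×37 by 37×37 → 33×37, cost 33·37·37 = 45177; cumulative 77552; (T₁((T₂(T₃T₄))T₅)): 24×33 by 33×37 → 24×37, cost 24·33·37 = 29304; cumulative 106856. Total 106856.
Difference: |78075 − 106856| = 28781.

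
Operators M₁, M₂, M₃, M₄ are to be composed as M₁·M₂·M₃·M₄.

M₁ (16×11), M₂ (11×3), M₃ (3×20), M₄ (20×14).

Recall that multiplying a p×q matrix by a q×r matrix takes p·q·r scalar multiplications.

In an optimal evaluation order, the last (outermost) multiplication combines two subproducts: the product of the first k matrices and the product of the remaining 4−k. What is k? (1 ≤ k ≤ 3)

2

Adjacent pairs: M₁M₂ = 16·11·3 = 528; M₂M₃ = 11·3·20 = 660; M₃M₄ = 3·20·14 = 840.
Length 3: M₁..M₃: k=1: 0+660+16·11·20=4180; k=2: 528+0+16·3·20=1488 → min 1488 | M₂..M₄: k=2: 0+840+11·3·14=1302; k=3: 660+0+11·20·14=3740 → min 1302.
Top-level splits: k=1: (M₁..M₁)·(M₂..M₄) → 0+1302+16·11·14 = 3766; k=2: (M₁..M₂)·(M₃..M₄) → 528+840+16·3·14 = 2040; k=3: (M₁..M₃)·(M₄..M₄) → 1488+0+16·20·14 = 5968.
Best split is after M₂, i.e. k = 2.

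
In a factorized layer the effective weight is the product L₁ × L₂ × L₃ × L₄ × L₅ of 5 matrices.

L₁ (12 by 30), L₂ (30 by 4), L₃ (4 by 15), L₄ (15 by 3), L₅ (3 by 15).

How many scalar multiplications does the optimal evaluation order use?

2160

Adjacent pairs: L₁L₂ = 12·30·4 = 1440; L₂L₃ = 30·4·15 = 1800; L₃L₄ = 4·15·3 = 180; L₄L₅ = 15·3·15 = 675.
Length 3: L₁..L₃: k=1: 0+1800+12·30·15=7200; k=2: 1440+0+12·4·15=2160 → min 2160 | L₂..L₄: k=2: 0+180+30·4·3=540; k=3: 1800+0+30·15·3=3150 → min 540 | L₃..L₅: k=3: 0+675+4·15·15=1575; k=4: 180+0+4·3·15=360 → min 360.
Length 4: L₁..L₄: k=1: 0+540+12·30·3=1620; k=2: 1440+180+12·4·3=1764; k=3: 2160+0+12·15·3=2700 → min 1620 | L₂..L₅: k=2: 0+360+30·4·15=2160; k=3: 1800+675+30·15·15=9225; k=4: 540+0+30·3·15=1890 → min 1890.
Length 5: L₁..L₅: k=1: 0+1890+12·30·15=7290; k=2: 1440+360+12·4·15=2520; k=3: 2160+675+12·15·15=5535; k=4: 1620+0+12·3·15=2160 → min 2160.
Optimal order: ((L₁ × (L₂ × (L₃ × L₄))) × L₅) with cost 2160.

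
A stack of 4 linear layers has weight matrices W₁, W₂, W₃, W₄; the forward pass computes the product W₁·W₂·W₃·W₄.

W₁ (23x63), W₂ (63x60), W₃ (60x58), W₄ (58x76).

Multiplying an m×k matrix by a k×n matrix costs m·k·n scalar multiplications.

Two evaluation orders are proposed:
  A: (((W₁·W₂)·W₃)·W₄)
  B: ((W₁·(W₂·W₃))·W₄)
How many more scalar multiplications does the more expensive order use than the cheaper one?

Order A = (((W₁·W₂)·W₃)·W₄): (W₁·W₂): 23×63 by 63×60 → 23×60, cost 23·63·60 = 86940; ((W₁·W₂)·W₃): 23×60 by 60×58 → 23×58, cost 23·60·58 = 80040; cumulative 166980; (((W₁·W₂)·W₃)·W₄): 23×58 by 58×76 → 23×76, cost 23·58·76 = 101384; cumulative 268364. Total 268364.
Order B = ((W₁·(W₂·W₃))·W₄): (W₂·W₃): 63×60 by 60×58 → 63×58, cost 63·60·58 = 219240; (W₁·(W₂·W₃)): 23×63 by 63×58 → 23×58, cost 23·63·58 = 84042; cumulative 303282; ((W₁·(W₂·W₃))·W₄): 23×58 by 58×76 → 23×76, cost 23·58·76 = 101384; cumulative 404666. Total 404666.
Difference: |268364 − 404666| = 136302.

136302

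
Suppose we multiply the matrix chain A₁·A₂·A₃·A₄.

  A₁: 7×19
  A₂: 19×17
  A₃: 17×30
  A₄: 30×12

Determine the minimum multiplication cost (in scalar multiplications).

8351

Adjacent pairs: A₁A₂ = 7·19·17 = 2261; A₂A₃ = 19·17·30 = 9690; A₃A₄ = 17·30·12 = 6120.
Length 3: A₁..A₃: k=1: 0+9690+7·19·30=13680; k=2: 2261+0+7·17·30=5831 → min 5831 | A₂..A₄: k=2: 0+6120+19·17·12=9996; k=3: 9690+0+19·30·12=16530 → min 9996.
Length 4: A₁..A₄: k=1: 0+9996+7·19·12=11592; k=2: 2261+6120+7·17·12=9809; k=3: 5831+0+7·30·12=8351 → min 8351.
Optimal order: (((A₁·A₂)·A₃)·A₄) with cost 8351.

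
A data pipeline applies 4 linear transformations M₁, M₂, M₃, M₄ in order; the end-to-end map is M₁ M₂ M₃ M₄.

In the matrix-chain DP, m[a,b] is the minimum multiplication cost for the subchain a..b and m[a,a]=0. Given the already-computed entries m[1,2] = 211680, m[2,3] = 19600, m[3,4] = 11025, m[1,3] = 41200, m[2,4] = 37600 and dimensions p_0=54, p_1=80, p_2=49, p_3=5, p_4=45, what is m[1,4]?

m[1,4] = min over k∈[1,3] of m[1,k]+m[k+1,4]+p_{0}·p_k·p_{4}.
k=1: 0 + 37600 + 54·80·45 = 232000; k=2: 211680 + 11025 + 54·49·45 = 341775; k=3: 41200 + 0 + 54·5·45 = 53350.
Minimum: 53350 at k=3.

53350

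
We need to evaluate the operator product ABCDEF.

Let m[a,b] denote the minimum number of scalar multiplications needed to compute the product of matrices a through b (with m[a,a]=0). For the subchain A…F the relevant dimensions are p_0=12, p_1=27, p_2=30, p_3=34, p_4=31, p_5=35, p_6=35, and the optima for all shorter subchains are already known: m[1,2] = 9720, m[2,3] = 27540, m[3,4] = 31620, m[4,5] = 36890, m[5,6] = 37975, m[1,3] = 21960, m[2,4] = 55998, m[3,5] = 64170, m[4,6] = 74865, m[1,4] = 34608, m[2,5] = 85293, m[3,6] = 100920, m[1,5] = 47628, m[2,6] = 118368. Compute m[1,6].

62328

m[1,6] = min over k∈[1,5] of m[1,k]+m[k+1,6]+p_{0}·p_k·p_{6}.
k=1: 0 + 118368 + 12·27·35 = 129708; k=2: 9720 + 100920 + 12·30·35 = 123240; k=3: 21960 + 74865 + 12·34·35 = 111105; k=4: 34608 + 37975 + 12·31·35 = 85603; k=5: 47628 + 0 + 12·35·35 = 62328.
Minimum: 62328 at k=5.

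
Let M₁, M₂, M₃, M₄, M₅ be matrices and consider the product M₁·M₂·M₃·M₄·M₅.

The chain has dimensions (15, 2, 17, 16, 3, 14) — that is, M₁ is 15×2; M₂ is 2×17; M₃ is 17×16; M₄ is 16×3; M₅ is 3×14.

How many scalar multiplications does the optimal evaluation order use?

Adjacent pairs: M₁M₂ = 15·2·17 = 510; M₂M₃ = 2·17·16 = 544; M₃M₄ = 17·16·3 = 816; M₄M₅ = 16·3·14 = 672.
Length 3: M₁..M₃: k=1: 0+544+15·2·16=1024; k=2: 510+0+15·17·16=4590 → min 1024 | M₂..M₄: k=2: 0+816+2·17·3=918; k=3: 544+0+2·16·3=640 → min 640 | M₃..M₅: k=3: 0+672+17·16·14=4480; k=4: 816+0+17·3·14=1530 → min 1530.
Length 4: M₁..M₄: k=1: 0+640+15·2·3=730; k=2: 510+816+15·17·3=2091; k=3: 1024+0+15·16·3=1744 → min 730 | M₂..M₅: k=2: 0+1530+2·17·14=2006; k=3: 544+672+2·16·14=1664; k=4: 640+0+2·3·14=724 → min 724.
Length 5: M₁..M₅: k=1: 0+724+15·2·14=1144; k=2: 510+1530+15·17·14=5610; k=3: 1024+672+15·16·14=5056; k=4: 730+0+15·3·14=1360 → min 1144.
Optimal order: (M₁·(((M₂·M₃)·M₄)·M₅)) with cost 1144.

1144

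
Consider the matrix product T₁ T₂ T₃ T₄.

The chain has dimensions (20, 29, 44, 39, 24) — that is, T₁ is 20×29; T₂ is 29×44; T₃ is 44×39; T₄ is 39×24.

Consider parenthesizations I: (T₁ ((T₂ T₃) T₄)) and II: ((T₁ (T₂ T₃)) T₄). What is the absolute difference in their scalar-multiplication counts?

276

Order I = (T₁ ((T₂ T₃) T₄)): (T₂ T₃): 29×44 by 44×39 → 29×39, cost 29·44·39 = 49764; ((T₂ T₃) T₄): 29×39 by 39×24 → 29×24, cost 29·39·24 = 27144; cumulative 76908; (T₁ ((T₂ T₃) T₄)): 20×29 by 29×24 → 20×24, cost 20·29·24 = 13920; cumulative 90828. Total 90828.
Order II = ((T₁ (T₂ T₃)) T₄): (T₂ T₃): 29×44 by 44×39 → 29×39, cost 29·44·39 = 49764; (T₁ (T₂ T₃)): 20×29 by 29×39 → 20×39, cost 20·29·39 = 22620; cumulative 72384; ((T₁ (T₂ T₃)) T₄): 20×39 by 39×24 → 20×24, cost 20·39·24 = 18720; cumulative 91104. Total 91104.
Difference: |90828 − 91104| = 276.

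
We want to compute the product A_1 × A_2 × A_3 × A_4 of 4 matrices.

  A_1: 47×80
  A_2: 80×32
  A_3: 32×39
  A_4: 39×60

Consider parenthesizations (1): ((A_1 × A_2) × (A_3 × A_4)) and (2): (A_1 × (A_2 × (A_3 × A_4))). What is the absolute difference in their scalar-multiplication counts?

Order (1) = ((A_1 × A_2) × (A_3 × A_4)): (A_1 × A_2): 47×80 by 80×32 → 47×32, cost 47·80·32 = 120320; (A_3 × A_4): 32×39 by 39×60 → 32×60, cost 32·39·60 = 74880; ((A_1 × A_2) × (A_3 × A_4)): 47×32 by 32×60 → 47×60, cost 47·32·60 = 90240; cumulative 285440. Total 285440.
Order (2) = (A_1 × (A_2 × (A_3 × A_4))): (A_3 × A_4): 32×39 by 39×60 → 32×60, cost 32·39·60 = 74880; (A_2 × (A_3 × A_4)): 80×32 by 32×60 → 80×60, cost 80·32·60 = 153600; cumulative 228480; (A_1 × (A_2 × (A_3 × A_4))): 47×80 by 80×60 → 47×60, cost 47·80·60 = 225600; cumulative 454080. Total 454080.
Difference: |285440 − 454080| = 168640.

168640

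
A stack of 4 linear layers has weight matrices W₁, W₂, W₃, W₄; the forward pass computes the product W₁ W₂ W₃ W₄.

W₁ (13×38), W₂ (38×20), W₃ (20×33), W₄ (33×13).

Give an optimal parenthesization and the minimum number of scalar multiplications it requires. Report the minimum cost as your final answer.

21840

Adjacent pairs: W₁W₂ = 13·38·20 = 9880; W₂W₃ = 38·20·33 = 25080; W₃W₄ = 20·33·13 = 8580.
Length 3: W₁..W₃: k=1: 0+25080+13·38·33=41382; k=2: 9880+0+13·20·33=18460 → min 18460 | W₂..W₄: k=2: 0+8580+38·20·13=18460; k=3: 25080+0+38·33·13=41382 → min 18460.
Length 4: W₁..W₄: k=1: 0+18460+13·38·13=24882; k=2: 9880+8580+13·20·13=21840; k=3: 18460+0+13·33·13=24037 → min 21840.
Optimal parenthesization: ((W₁ W₂) (W₃ W₄)) with cost 21840.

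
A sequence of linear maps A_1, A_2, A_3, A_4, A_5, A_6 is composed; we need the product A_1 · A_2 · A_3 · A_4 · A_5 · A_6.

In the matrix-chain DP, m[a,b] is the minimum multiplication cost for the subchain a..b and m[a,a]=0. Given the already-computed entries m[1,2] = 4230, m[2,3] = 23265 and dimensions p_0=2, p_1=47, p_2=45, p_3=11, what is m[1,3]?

5220

m[1,3] = min over k∈[1,2] of m[1,k]+m[k+1,3]+p_{0}·p_k·p_{3}.
k=1: 0 + 23265 + 2·47·11 = 24299; k=2: 4230 + 0 + 2·45·11 = 5220.
Minimum: 5220 at k=2.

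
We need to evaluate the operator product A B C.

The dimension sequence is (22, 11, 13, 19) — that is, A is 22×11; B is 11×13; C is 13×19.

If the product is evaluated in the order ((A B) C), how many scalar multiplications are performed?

8580

(A B): 22×11 by 11×13 → 22×13, cost 22·11·13 = 3146
((A B) C): 22×13 by 13×19 → 22×19, cost 22·13·19 = 5434; cumulative 8580
Total: 8580 scalar multiplications.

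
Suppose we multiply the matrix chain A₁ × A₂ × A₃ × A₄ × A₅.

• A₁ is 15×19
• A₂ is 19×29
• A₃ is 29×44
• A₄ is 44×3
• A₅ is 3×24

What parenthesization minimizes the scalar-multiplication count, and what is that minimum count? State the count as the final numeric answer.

Adjacent pairs: A₁A₂ = 15·19·29 = 8265; A₂A₃ = 19·29·44 = 24244; A₃A₄ = 29·44·3 = 3828; A₄A₅ = 44·3·24 = 3168.
Length 3: A₁..A₃: k=1: 0+24244+15·19·44=36784; k=2: 8265+0+15·29·44=27405 → min 27405 | A₂..A₄: k=2: 0+3828+19·29·3=5481; k=3: 24244+0+19·44·3=26752 → min 5481 | A₃..A₅: k=3: 0+3168+29·44·24=33792; k=4: 3828+0+29·3·24=5916 → min 5916.
Length 4: A₁..A₄: k=1: 0+5481+15·19·3=6336; k=2: 8265+3828+15·29·3=13398; k=3: 27405+0+15·44·3=29385 → min 6336 | A₂..A₅: k=2: 0+5916+19·29·24=19140; k=3: 24244+3168+19·44·24=47476; k=4: 5481+0+19·3·24=6849 → min 6849.
Length 5: A₁..A₅: k=1: 0+6849+15·19·24=13689; k=2: 8265+5916+15·29·24=24621; k=3: 27405+3168+15·44·24=46413; k=4: 6336+0+15·3·24=7416 → min 7416.
Optimal parenthesization: ((A₁ × (A₂ × (A₃ × A₄))) × A₅) with cost 7416.

7416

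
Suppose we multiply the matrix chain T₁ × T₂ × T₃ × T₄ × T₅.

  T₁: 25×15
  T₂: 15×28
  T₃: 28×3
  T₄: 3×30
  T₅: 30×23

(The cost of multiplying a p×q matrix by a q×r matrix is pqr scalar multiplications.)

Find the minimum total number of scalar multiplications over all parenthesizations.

6180

Adjacent pairs: T₁T₂ = 25·15·28 = 10500; T₂T₃ = 15·28·3 = 1260; T₃T₄ = 28·3·30 = 2520; T₄T₅ = 3·30·23 = 2070.
Length 3: T₁..T₃: k=1: 0+1260+25·15·3=2385; k=2: 10500+0+25·28·3=12600 → min 2385 | T₂..T₄: k=2: 0+2520+15·28·30=15120; k=3: 1260+0+15·3·30=2610 → min 2610 | T₃..T₅: k=3: 0+2070+28·3·23=4002; k=4: 2520+0+28·30·23=21840 → min 4002.
Length 4: T₁..T₄: k=1: 0+2610+25·15·30=13860; k=2: 10500+2520+25·28·30=34020; k=3: 2385+0+25·3·30=4635 → min 4635 | T₂..T₅: k=2: 0+4002+15·28·23=13662; k=3: 1260+2070+15·3·23=4365; k=4: 2610+0+15·30·23=12960 → min 4365.
Length 5: T₁..T₅: k=1: 0+4365+25·15·23=12990; k=2: 10500+4002+25·28·23=30602; k=3: 2385+2070+25·3·23=6180; k=4: 4635+0+25·30·23=21885 → min 6180.
Optimal order: ((T₁ × (T₂ × T₃)) × (T₄ × T₅)) with cost 6180.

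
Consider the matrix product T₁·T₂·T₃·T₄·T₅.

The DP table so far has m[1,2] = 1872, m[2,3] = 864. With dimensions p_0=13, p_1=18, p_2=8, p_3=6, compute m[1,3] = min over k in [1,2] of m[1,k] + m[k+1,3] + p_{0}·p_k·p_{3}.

m[1,3] = min over k∈[1,2] of m[1,k]+m[k+1,3]+p_{0}·p_k·p_{3}.
k=1: 0 + 864 + 13·18·6 = 2268; k=2: 1872 + 0 + 13·8·6 = 2496.
Minimum: 2268 at k=1.

2268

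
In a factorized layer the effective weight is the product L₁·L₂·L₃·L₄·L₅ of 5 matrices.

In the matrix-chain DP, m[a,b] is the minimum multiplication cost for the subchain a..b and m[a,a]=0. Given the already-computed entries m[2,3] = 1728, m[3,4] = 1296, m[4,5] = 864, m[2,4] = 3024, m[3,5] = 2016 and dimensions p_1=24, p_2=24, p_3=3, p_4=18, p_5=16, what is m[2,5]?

m[2,5] = min over k∈[2,4] of m[2,k]+m[k+1,5]+p_{1}·p_k·p_{5}.
k=2: 0 + 2016 + 24·24·16 = 11232; k=3: 1728 + 864 + 24·3·16 = 3744; k=4: 3024 + 0 + 24·18·16 = 9936.
Minimum: 3744 at k=3.

3744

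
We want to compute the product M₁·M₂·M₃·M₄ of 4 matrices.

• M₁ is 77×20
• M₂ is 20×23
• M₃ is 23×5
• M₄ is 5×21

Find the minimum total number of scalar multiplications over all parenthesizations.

18085

Adjacent pairs: M₁M₂ = 77·20·23 = 35420; M₂M₃ = 20·23·5 = 2300; M₃M₄ = 23·5·21 = 2415.
Length 3: M₁..M₃: k=1: 0+2300+77·20·5=10000; k=2: 35420+0+77·23·5=44275 → min 10000 | M₂..M₄: k=2: 0+2415+20·23·21=12075; k=3: 2300+0+20·5·21=4400 → min 4400.
Length 4: M₁..M₄: k=1: 0+4400+77·20·21=36740; k=2: 35420+2415+77·23·21=75026; k=3: 10000+0+77·5·21=18085 → min 18085.
Optimal order: ((M₁·(M₂·M₃))·M₄) with cost 18085.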